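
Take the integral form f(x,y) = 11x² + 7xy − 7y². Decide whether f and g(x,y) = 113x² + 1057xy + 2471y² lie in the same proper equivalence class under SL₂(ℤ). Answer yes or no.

D₁ = 357, D₂ = 357
river cycle of f (length 4): (-7, 7, 11), (11, 15, -3), (-3, 15, 11), (11, 7, -7)
river cycle of g (length 4): (11, 7, -7), (-7, 7, 11), (11, 15, -3), (-3, 15, 11)
cycles coincide ⇒ equivalent

yes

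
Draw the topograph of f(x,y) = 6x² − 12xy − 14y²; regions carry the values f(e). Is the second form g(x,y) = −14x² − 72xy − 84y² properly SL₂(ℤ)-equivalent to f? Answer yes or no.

D₁ = 480, D₂ = 480
river cycle of f (length 4): (-14, 12, 6), (6, 12, -14), (-14, 16, 4), (4, 16, -14)
river cycle of g (length 4): (-14, 12, 6), (6, 12, -14), (-14, 16, 4), (4, 16, -14)
cycles coincide ⇒ equivalent

yes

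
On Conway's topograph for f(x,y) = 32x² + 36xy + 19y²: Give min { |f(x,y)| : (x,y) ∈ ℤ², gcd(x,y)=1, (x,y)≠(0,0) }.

translate: b→-28 (≡36 mod 64), so (32,36,19)→(32,-28,15)
flip: (32,-28,15)→(15,28,32)
translate: b→-2 (≡28 mod 30), so (15,28,32)→(15,-2,19)
reduced (well bottom): (15,-2,19) with a≤c, −a<b≤a
well minimum = a = 15

15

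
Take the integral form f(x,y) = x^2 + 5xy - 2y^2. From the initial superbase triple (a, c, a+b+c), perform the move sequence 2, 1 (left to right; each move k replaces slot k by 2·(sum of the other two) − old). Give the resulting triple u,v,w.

start (1,-2,4) = (f(1,0),f(0,1),f(1,1))
replace slot 2: 2·(1+4) − (-2) = 12 → (1,12,4)
replace slot 1: 2·(12+4) − 1 = 31 → (31,12,4)

31,12,4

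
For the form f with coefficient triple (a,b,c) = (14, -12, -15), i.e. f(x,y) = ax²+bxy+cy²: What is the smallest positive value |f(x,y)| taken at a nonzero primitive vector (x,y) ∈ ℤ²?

descent: ρ → (-15,12,14)  [lands on river]
river: ρ → (14,16,-13)
river: ρ → (-13,10,17)
river: ρ → (17,24,-6)
river: ρ → (-6,24,17)
river: ρ → (17,10,-13)
river: ρ → (-13,16,14)
river: ρ → (14,12,-15)
river: ρ → (-15,18,11)
river: ρ → (11,26,-7)
river: ρ → (-7,30,3)
river: ρ → (3,30,-7)
river: ρ → (-7,26,11)
river: ρ → (11,18,-15)
closes: descent 1, river 14
min |a| on river = 3

3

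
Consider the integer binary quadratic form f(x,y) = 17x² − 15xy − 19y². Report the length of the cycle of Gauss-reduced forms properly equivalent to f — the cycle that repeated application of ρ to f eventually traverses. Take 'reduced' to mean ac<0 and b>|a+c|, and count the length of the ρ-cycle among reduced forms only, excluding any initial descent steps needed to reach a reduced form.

D = 1517, ⌊√D⌋ = 38
descent: ρ → (-19,15,17)  [lands on river]
river: ρ → (17,19,-17)
river: ρ → (-17,15,19)
river: ρ → (19,23,-13)
river: ρ → (-13,29,13)
river: ρ → (13,23,-19)
ρ-cycle length = 6 (tail of 1 descent step not counted)

6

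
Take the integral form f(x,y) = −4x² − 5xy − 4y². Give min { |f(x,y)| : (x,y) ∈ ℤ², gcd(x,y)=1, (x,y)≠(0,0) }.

translate: b→-3 (≡5 mod 8), so (4,5,4)→(4,-3,3)
flip: (4,-3,3)→(3,3,4)
reduced (well bottom): (3,3,4) with a≤c, −a<b≤a
well minimum |f| = |-3| = 3 (negative-definite)

3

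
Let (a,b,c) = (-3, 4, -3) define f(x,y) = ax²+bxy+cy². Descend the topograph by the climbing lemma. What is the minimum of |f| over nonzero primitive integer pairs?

translate: b→2 (≡-4 mod 6), so (3,-4,3)→(3,2,2)
flip: (3,2,2)→(2,-2,3)
translate: b→2 (≡-2 mod 4), so (2,-2,3)→(2,2,3)
reduced (well bottom): (2,2,3) with a≤c, −a<b≤a
well minimum |f| = |-2| = 2 (negative-definite)

2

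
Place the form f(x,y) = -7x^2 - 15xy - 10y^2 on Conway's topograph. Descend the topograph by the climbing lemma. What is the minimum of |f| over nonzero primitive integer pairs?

translate: b→1 (≡15 mod 14), so (7,15,10)→(7,1,2)
flip: (7,1,2)→(2,-1,7)
reduced (well bottom): (2,-1,7) with a≤c, −a<b≤a
well minimum |f| = |-2| = 2 (negative-definite)

2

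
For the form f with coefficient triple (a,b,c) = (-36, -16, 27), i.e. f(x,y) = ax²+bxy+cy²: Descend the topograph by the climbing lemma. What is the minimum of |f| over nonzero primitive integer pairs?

descent: ρ → (27,16,-36)  [lands on river]
river: ρ → (-36,56,7)
river: ρ → (7,56,-36)
river: ρ → (-36,16,27)
river: ρ → (27,38,-25)
river: ρ → (-25,62,3)
river: ρ → (3,64,-4)
river: ρ → (-4,64,3)
river: ρ → (3,62,-25)
river: ρ → (-25,38,27)
closes: descent 1, river 10
min |a| on river = 3

3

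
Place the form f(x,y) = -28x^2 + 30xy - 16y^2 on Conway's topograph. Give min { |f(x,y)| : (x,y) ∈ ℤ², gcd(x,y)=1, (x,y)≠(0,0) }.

translate: b→26 (≡-30 mod 56), so (28,-30,16)→(28,26,14)
flip: (28,26,14)→(14,-26,28)
translate: b→2 (≡-26 mod 28), so (14,-26,28)→(14,2,16)
reduced (well bottom): (14,2,16) with a≤c, −a<b≤a
well minimum |f| = |-14| = 14 (negative-definite)

14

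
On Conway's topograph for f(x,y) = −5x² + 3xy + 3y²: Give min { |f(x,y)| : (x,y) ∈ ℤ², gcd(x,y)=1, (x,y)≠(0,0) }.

river: ρ → (3,3,-5)
river: ρ → (-5,7,1)
river: ρ → (1,7,-5)
river: ρ → (-5,3,3)
closes: descent 0, river 4
min |a| on river = 1

1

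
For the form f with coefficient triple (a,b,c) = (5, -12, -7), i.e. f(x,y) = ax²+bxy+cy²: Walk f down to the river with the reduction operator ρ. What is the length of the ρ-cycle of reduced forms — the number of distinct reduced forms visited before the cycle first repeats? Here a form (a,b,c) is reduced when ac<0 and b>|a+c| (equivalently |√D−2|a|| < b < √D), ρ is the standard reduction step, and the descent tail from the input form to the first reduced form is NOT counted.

D = 284, ⌊√D⌋ = 16
descent: ρ → (-7,12,5)  [lands on river]
river: ρ → (5,8,-11)
river: ρ → (-11,14,2)
river: ρ → (2,14,-11)
river: ρ → (-11,8,5)
river: ρ → (5,12,-7)
river: ρ → (-7,16,1)
river: ρ → (1,16,-7)
ρ-cycle length = 8 (tail of 1 descent step not counted)

8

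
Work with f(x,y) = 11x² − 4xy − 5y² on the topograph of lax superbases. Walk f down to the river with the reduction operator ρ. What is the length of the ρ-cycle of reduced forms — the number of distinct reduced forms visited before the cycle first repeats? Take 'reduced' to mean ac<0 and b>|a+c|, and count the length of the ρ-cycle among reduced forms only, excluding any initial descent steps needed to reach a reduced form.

D = 236, ⌊√D⌋ = 15
descent: ρ → (-5,14,2)  [lands on river]
river: ρ → (2,14,-5)
river: ρ → (-5,6,10)
river: ρ → (10,14,-1)
river: ρ → (-1,14,10)
river: ρ → (10,6,-5)
ρ-cycle length = 6 (tail of 1 descent step not counted)

6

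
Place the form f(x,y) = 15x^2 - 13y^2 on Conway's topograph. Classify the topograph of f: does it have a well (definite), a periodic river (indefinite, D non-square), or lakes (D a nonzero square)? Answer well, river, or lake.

D = b²−4ac = 0² − 4·15·(-13) = 780
D > 0 non-square ⇒ indefinite ⇒ periodic river

river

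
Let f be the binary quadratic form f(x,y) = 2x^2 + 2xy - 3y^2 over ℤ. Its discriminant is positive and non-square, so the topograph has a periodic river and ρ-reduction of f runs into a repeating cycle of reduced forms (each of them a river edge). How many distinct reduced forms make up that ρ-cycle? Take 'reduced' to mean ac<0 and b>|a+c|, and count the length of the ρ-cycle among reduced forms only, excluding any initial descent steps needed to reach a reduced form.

D = 28, ⌊√D⌋ = 5
river: ρ → (-3,4,1)
river: ρ → (1,4,-3)
river: ρ → (-3,2,2)
river: ρ → (2,2,-3)
ρ-cycle length = 4 (tail of 0 descent steps not counted)

4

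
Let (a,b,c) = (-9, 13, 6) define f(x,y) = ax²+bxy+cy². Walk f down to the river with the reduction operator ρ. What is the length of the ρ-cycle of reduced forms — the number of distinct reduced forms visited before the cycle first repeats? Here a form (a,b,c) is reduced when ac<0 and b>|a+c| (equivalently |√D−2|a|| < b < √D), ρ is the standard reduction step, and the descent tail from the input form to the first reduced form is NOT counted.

D = 385, ⌊√D⌋ = 19
river: ρ → (6,11,-11)
river: ρ → (-11,11,6)
river: ρ → (6,13,-9)
river: ρ → (-9,5,10)
river: ρ → (10,15,-4)
river: ρ → (-4,17,6)
river: ρ → (6,19,-1)
river: ρ → (-1,19,6)
river: ρ → (6,17,-4)
river: ρ → (-4,15,10)
river: ρ → (10,5,-9)
river: ρ → (-9,13,6)
ρ-cycle length = 12 (tail of 0 descent steps not counted)

12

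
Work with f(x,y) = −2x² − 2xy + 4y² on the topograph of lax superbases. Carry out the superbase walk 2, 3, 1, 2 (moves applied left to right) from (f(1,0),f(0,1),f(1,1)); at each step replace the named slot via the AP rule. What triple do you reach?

start (-2,4,0) = (f(1,0),f(0,1),f(1,1))
replace slot 2: 2·((-2)+0) − 4 = -8 → (-2,-8,0)
replace slot 3: 2·((-2)+(-8)) − 0 = -20 → (-2,-8,-20)
replace slot 1: 2·((-8)+(-20)) − (-2) = -54 → (-54,-8,-20)
replace slot 2: 2·((-54)+(-20)) − (-8) = -140 → (-54,-140,-20)

-54,-140,-20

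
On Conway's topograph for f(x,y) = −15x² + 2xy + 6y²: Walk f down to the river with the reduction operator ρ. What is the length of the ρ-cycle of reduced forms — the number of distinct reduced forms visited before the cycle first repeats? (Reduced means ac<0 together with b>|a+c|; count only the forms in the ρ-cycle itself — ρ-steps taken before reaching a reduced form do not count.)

D = 364, ⌊√D⌋ = 19
descent: ρ → (6,10,-11)  [lands on river]
river: ρ → (-11,12,5)
river: ρ → (5,18,-2)
river: ρ → (-2,18,5)
river: ρ → (5,12,-11)
river: ρ → (-11,10,6)
river: ρ → (6,14,-7)
river: ρ → (-7,14,6)
ρ-cycle length = 8 (tail of 1 descent step not counted)

8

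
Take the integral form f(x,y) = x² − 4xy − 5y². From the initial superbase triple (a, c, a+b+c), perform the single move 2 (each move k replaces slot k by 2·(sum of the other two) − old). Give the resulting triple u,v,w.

start (1,-5,-8) = (f(1,0),f(0,1),f(1,1))
replace slot 2: 2·(1+(-8)) − (-5) = -9 → (1,-9,-8)

1,-9,-8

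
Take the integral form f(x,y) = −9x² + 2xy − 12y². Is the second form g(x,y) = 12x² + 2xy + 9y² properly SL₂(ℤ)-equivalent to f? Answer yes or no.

D₁ = -428, D₂ = -428
f is negative-definite; reduce −f:
−f: reduced (well bottom): (9,-2,12) with a≤c, −a<b≤a
flip sign back: reduced form of f is (-9,2,-12)
g: flip: (12,2,9)→(9,-2,12)
g: reduced (well bottom): (9,-2,12) with a≤c, −a<b≤a
reduced forms (-9, 2, -12) vs (9, -2, 12) ⇒ inequivalent

no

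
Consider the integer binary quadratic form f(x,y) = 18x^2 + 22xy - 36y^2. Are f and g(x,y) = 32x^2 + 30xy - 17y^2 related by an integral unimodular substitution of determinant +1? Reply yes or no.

D₁ = 3076, D₂ = 3076
river cycle of f (length 70): (-36, 50, 4), (4, 54, -10), (-10, 46, 24), (24, 50, -6), (-6, 46, 40), (40, 34, -12), (-12, 38, 34), (34, 30, -16), (-16, 34, 30), (30, 26, -20), … (60 more)
river cycle of g (length 74): (-17, 38, 24), (24, 10, -31), (-31, 52, 3), (3, 50, -48), (-48, 46, 5), (5, 54, -8), (-8, 42, 41), (41, 40, -9), (-9, 50, 16), (16, 46, -15), … (64 more)
cycles differ ⇒ inequivalent

no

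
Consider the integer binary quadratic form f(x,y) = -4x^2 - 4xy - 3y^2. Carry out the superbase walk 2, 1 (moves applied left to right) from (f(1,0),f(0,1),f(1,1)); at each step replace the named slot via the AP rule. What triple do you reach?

start (-4,-3,-11) = (f(1,0),f(0,1),f(1,1))
replace slot 2: 2·((-4)+(-11)) − (-3) = -27 → (-4,-27,-11)
replace slot 1: 2·((-27)+(-11)) − (-4) = -72 → (-72,-27,-11)

-72,-27,-11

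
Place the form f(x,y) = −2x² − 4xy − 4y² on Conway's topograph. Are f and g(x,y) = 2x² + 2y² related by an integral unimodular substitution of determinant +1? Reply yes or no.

D₁ = -16, D₂ = -16
f is negative-definite; reduce −f:
−f: translate: b→0 (≡4 mod 4), so (2,4,4)→(2,0,2)
−f: reduced (well bottom): (2,0,2) with a≤c, −a<b≤a
flip sign back: reduced form of f is (-2,0,-2)
g: reduced (well bottom): (2,0,2) with a≤c, −a<b≤a
reduced forms (-2, 0, -2) vs (2, 0, 2) ⇒ inequivalent

no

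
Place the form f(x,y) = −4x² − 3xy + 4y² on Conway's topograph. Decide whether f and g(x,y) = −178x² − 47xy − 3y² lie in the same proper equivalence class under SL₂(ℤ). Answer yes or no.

D₁ = 73, D₂ = 73
river cycle of f (length 18): (4, 3, -4), (-4, 5, 3), (3, 7, -2), (-2, 5, 6), (6, 7, -1), (-1, 7, 6), (6, 5, -2), (-2, 7, 3), (3, 5, -4), (-4, 3, 4), … (8 more)
river cycle of g (length 18): (-3, 5, 4), (4, 3, -4), (-4, 5, 3), (3, 7, -2), (-2, 5, 6), (6, 7, -1), (-1, 7, 6), (6, 5, -2), (-2, 7, 3), (3, 5, -4), … (8 more)
cycles coincide ⇒ equivalent

yes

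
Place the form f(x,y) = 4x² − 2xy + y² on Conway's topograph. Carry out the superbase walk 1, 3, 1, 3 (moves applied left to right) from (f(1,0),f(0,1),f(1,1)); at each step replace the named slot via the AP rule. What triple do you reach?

start (4,1,3) = (f(1,0),f(0,1),f(1,1))
replace slot 1: 2·(1+3) − 4 = 4 → (4,1,3)
replace slot 3: 2·(4+1) − 3 = 7 → (4,1,7)
replace slot 1: 2·(1+7) − 4 = 12 → (12,1,7)
replace slot 3: 2·(12+1) − 7 = 19 → (12,1,19)

12,1,19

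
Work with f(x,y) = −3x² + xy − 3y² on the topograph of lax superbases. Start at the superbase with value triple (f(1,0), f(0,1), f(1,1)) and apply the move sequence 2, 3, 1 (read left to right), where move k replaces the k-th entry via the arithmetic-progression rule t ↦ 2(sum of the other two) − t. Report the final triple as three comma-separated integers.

start (-3,-3,-5) = (f(1,0),f(0,1),f(1,1))
replace slot 2: 2·((-3)+(-5)) − (-3) = -13 → (-3,-13,-5)
replace slot 3: 2·((-3)+(-13)) − (-5) = -27 → (-3,-13,-27)
replace slot 1: 2·((-13)+(-27)) − (-3) = -77 → (-77,-13,-27)

-77,-13,-27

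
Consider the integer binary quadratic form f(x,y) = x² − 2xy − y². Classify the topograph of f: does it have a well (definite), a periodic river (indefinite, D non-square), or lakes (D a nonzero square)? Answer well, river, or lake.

D = b²−4ac = (-2)² − 4·1·(-1) = 8
D > 0 non-square ⇒ indefinite ⇒ periodic river

river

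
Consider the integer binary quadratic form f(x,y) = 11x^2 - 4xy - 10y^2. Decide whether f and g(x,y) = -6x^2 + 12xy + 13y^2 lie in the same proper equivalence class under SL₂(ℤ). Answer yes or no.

D₁ = 456, D₂ = 456
river cycle of f (length 10): (-10, 4, 11), (11, 18, -3), (-3, 18, 11), (11, 4, -10), (-10, 16, 5), (5, 14, -13), (-13, 12, 6), (6, 12, -13), (-13, 14, 5), (5, 16, -10)
river cycle of g (length 10): (13, 14, -5), (-5, 16, 10), (10, 4, -11), (-11, 18, 3), (3, 18, -11), (-11, 4, 10), (10, 16, -5), (-5, 14, 13), (13, 12, -6), (-6, 12, 13)
cycles differ ⇒ inequivalent

no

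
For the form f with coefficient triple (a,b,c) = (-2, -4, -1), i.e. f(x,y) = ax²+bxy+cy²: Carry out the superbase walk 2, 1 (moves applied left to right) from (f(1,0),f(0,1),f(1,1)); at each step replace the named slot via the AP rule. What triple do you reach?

start (-2,-1,-7) = (f(1,0),f(0,1),f(1,1))
replace slot 2: 2·((-2)+(-7)) − (-1) = -17 → (-2,-17,-7)
replace slot 1: 2·((-17)+(-7)) − (-2) = -46 → (-46,-17,-7)

-46,-17,-7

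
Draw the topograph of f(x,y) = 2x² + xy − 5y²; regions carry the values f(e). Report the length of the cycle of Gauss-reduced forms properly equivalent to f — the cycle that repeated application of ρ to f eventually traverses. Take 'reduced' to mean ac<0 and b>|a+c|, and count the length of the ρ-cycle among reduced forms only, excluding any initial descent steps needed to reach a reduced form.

D = 41, ⌊√D⌋ = 6
descent: ρ → (-5,-1,2)
descent: ρ → (2,5,-2)  [lands on river]
river: ρ → (-2,3,4)
river: ρ → (4,5,-1)
river: ρ → (-1,5,4)
river: ρ → (4,3,-2)
river: ρ → (-2,5,2)
river: ρ → (2,3,-4)
river: ρ → (-4,5,1)
river: ρ → (1,5,-4)
river: ρ → (-4,3,2)
ρ-cycle length = 10 (tail of 2 descent steps not counted)

10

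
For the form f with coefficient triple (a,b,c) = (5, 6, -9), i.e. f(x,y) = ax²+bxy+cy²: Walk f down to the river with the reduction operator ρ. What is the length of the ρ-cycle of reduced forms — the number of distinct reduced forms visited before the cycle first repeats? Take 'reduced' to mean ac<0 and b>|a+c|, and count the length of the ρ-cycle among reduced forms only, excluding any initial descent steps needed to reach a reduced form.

D = 216, ⌊√D⌋ = 14
river: ρ → (-9,12,2)
river: ρ → (2,12,-9)
river: ρ → (-9,6,5)
river: ρ → (5,14,-1)
river: ρ → (-1,14,5)
river: ρ → (5,6,-9)
ρ-cycle length = 6 (tail of 0 descent steps not counted)

6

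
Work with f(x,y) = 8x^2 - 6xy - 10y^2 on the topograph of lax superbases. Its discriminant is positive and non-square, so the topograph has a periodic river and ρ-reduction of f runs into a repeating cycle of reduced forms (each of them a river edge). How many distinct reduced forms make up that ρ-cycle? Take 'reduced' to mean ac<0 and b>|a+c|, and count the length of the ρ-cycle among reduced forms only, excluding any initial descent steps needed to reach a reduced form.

D = 356, ⌊√D⌋ = 18
descent: ρ → (-10,6,8)  [lands on river]
river: ρ → (8,10,-8)
river: ρ → (-8,6,10)
river: ρ → (10,14,-4)
river: ρ → (-4,18,2)
river: ρ → (2,18,-4)
river: ρ → (-4,14,10)
river: ρ → (10,6,-8)
river: ρ → (-8,10,8)
river: ρ → (8,6,-10)
river: ρ → (-10,14,4)
river: ρ → (4,18,-2)
river: ρ → (-2,18,4)
river: ρ → (4,14,-10)
ρ-cycle length = 14 (tail of 1 descent step not counted)

14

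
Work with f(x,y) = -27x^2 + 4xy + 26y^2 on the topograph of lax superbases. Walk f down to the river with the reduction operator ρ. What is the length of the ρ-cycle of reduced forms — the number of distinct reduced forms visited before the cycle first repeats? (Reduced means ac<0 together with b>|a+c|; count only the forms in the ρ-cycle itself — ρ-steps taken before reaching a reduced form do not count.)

D = 2824, ⌊√D⌋ = 53
river: ρ → (26,48,-5)
river: ρ → (-5,52,6)
river: ρ → (6,44,-37)
river: ρ → (-37,30,13)
river: ρ → (13,48,-10)
river: ρ → (-10,52,3)
river: ρ → (3,50,-27)
river: ρ → (-27,4,26)
ρ-cycle length = 8 (tail of 0 descent steps not counted)

8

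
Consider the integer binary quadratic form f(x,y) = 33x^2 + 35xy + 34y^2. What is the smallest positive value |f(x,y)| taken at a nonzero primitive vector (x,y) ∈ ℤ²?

translate: b→-31 (≡35 mod 66), so (33,35,34)→(33,-31,32)
flip: (33,-31,32)→(32,31,33)
reduced (well bottom): (32,31,33) with a≤c, −a<b≤a
well minimum = a = 32

32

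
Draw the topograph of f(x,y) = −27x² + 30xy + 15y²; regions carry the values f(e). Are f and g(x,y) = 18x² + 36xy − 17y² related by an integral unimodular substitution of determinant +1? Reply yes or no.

D₁ = 2520, D₂ = 2520
river cycle of f (length 6): (15, 30, -27), (-27, 24, 18), (18, 48, -3), (-3, 48, 18), (18, 24, -27), (-27, 30, 15)
river cycle of g (length 8): (-17, 32, 22), (22, 12, -27), (-27, 42, 7), (7, 42, -27), (-27, 12, 22), (22, 32, -17), (-17, 36, 18), (18, 36, -17)
cycles differ ⇒ inequivalent

no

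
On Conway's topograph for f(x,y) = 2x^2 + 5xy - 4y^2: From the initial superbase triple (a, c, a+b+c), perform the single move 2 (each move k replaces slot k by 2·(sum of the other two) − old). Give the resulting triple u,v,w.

start (2,-4,3) = (f(1,0),f(0,1),f(1,1))
replace slot 2: 2·(2+3) − (-4) = 14 → (2,14,3)

2,14,3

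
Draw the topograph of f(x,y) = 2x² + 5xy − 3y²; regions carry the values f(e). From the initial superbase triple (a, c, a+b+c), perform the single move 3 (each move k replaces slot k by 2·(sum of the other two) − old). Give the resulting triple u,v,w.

start (2,-3,4) = (f(1,0),f(0,1),f(1,1))
replace slot 3: 2·(2+(-3)) − 4 = -6 → (2,-3,-6)

2,-3,-6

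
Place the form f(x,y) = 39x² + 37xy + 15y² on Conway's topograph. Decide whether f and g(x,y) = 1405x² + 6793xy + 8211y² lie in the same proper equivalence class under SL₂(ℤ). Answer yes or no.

D₁ = -971, D₂ = -971
f: flip: (39,37,15)→(15,-37,39)
f: translate: b→-7 (≡-37 mod 30), so (15,-37,39)→(15,-7,17)
f: reduced (well bottom): (15,-7,17) with a≤c, −a<b≤a
g: translate: b→1173 (≡6793 mod 2810), so (1405,6793,8211)→(1405,1173,245)
g: flip: (1405,1173,245)→(245,-1173,1405)
g: translate: b→-193 (≡-1173 mod 490), so (245,-1173,1405)→(245,-193,39)
g: flip: (245,-193,39)→(39,193,245)
g: translate: b→37 (≡193 mod 78), so (39,193,245)→(39,37,15)
g: flip: (39,37,15)→(15,-37,39)
g: translate: b→-7 (≡-37 mod 30), so (15,-37,39)→(15,-7,17)
g: reduced (well bottom): (15,-7,17) with a≤c, −a<b≤a
reduced forms (15, -7, 17) vs (15, -7, 17) ⇒ equivalent

yes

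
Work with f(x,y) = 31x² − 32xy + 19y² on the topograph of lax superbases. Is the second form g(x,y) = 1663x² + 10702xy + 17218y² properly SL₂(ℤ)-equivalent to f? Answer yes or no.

D₁ = -1332, D₂ = -1332
f: translate: b→30 (≡-32 mod 62), so (31,-32,19)→(31,30,18)
f: flip: (31,30,18)→(18,-30,31)
f: translate: b→6 (≡-30 mod 36), so (18,-30,31)→(18,6,19)
f: reduced (well bottom): (18,6,19) with a≤c, −a<b≤a
g: translate: b→724 (≡10702 mod 3326), so (1663,10702,17218)→(1663,724,79)
g: flip: (1663,724,79)→(79,-724,1663)
g: translate: b→66 (≡-724 mod 158), so (79,-724,1663)→(79,66,18)
g: flip: (79,66,18)→(18,-66,79)
g: translate: b→6 (≡-66 mod 36), so (18,-66,79)→(18,6,19)
g: reduced (well bottom): (18,6,19) with a≤c, −a<b≤a
reduced forms (18, 6, 19) vs (18, 6, 19) ⇒ equivalent

yes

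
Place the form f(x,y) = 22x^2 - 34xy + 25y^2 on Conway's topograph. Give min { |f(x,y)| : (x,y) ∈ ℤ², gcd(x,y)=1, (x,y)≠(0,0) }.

translate: b→10 (≡-34 mod 44), so (22,-34,25)→(22,10,13)
flip: (22,10,13)→(13,-10,22)
reduced (well bottom): (13,-10,22) with a≤c, −a<b≤a
well minimum = a = 13

13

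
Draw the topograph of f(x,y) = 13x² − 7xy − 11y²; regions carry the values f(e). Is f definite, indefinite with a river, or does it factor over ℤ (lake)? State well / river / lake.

D = b²−4ac = (-7)² − 4·13·(-11) = 621
D > 0 non-square ⇒ indefinite ⇒ periodic river

river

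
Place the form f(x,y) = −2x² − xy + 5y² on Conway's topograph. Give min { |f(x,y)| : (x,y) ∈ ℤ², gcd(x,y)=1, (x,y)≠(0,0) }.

descent: ρ → (5,1,-2)
descent: ρ → (-2,3,4)  [lands on river]
river: ρ → (4,5,-1)
river: ρ → (-1,5,4)
river: ρ → (4,3,-2)
river: ρ → (-2,5,2)
river: ρ → (2,3,-4)
river: ρ → (-4,5,1)
river: ρ → (1,5,-4)
river: ρ → (-4,3,2)
river: ρ → (2,5,-2)
closes: descent 2, river 10
min |a| on river = 1

1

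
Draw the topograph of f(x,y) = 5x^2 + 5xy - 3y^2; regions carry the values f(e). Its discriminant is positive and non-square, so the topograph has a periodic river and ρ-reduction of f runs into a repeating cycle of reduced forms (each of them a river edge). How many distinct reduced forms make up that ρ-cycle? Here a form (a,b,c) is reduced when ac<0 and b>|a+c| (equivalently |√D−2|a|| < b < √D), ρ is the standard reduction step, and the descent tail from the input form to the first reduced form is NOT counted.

D = 85, ⌊√D⌋ = 9
river: ρ → (-3,7,3)
river: ρ → (3,5,-5)
river: ρ → (-5,5,3)
river: ρ → (3,7,-3)
river: ρ → (-3,5,5)
river: ρ → (5,5,-3)
ρ-cycle length = 6 (tail of 0 descent steps not counted)

6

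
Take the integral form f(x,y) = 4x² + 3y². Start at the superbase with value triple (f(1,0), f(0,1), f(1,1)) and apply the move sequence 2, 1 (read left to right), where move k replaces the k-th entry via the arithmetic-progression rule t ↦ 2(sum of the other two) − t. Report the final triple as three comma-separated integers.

start (4,3,7) = (f(1,0),f(0,1),f(1,1))
replace slot 2: 2·(4+7) − 3 = 19 → (4,19,7)
replace slot 1: 2·(19+7) − 4 = 48 → (48,19,7)

48,19,7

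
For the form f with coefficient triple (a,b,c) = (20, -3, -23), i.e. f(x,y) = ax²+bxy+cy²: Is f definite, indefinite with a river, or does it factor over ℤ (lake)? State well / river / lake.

D = b²−4ac = (-3)² − 4·20·(-23) = 1849
D = 43² is a perfect square ⇒ form factors over ℤ ⇒ lakes

lake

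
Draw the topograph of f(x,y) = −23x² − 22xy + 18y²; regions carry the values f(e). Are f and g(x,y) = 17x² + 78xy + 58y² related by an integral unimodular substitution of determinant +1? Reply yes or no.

D₁ = 2140, D₂ = 2140
river cycle of f (length 12): (18, 22, -23), (-23, 24, 17), (17, 44, -3), (-3, 46, 2), (2, 46, -3), (-3, 44, 17), (17, 24, -23), (-23, 22, 18), (18, 14, -27), (-27, 40, 5), … (2 more)
river cycle of g (length 12): (-3, 46, 2), (2, 46, -3), (-3, 44, 17), (17, 24, -23), (-23, 22, 18), (18, 14, -27), (-27, 40, 5), (5, 40, -27), (-27, 14, 18), (18, 22, -23), … (2 more)
cycles coincide ⇒ equivalent

yes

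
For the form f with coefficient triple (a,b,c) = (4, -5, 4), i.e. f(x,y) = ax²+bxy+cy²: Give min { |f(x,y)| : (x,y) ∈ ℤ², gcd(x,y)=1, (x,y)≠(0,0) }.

translate: b→3 (≡-5 mod 8), so (4,-5,4)→(4,3,3)
flip: (4,3,3)→(3,-3,4)
translate: b→3 (≡-3 mod 6), so (3,-3,4)→(3,3,4)
reduced (well bottom): (3,3,4) with a≤c, −a<b≤a
well minimum = a = 3

3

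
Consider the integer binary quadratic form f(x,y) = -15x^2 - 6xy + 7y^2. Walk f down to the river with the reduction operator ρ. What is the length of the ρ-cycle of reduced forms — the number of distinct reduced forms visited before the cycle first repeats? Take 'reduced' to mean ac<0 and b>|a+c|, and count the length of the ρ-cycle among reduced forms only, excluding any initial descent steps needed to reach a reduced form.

D = 456, ⌊√D⌋ = 21
descent: ρ → (7,20,-2)  [lands on river]
river: ρ → (-2,20,7)
river: ρ → (7,8,-14)
river: ρ → (-14,20,1)
river: ρ → (1,20,-14)
river: ρ → (-14,8,7)
ρ-cycle length = 6 (tail of 1 descent step not counted)

6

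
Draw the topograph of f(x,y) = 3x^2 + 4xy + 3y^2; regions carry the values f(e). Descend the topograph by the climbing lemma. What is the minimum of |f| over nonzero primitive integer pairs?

translate: b→-2 (≡4 mod 6), so (3,4,3)→(3,-2,2)
flip: (3,-2,2)→(2,2,3)
reduced (well bottom): (2,2,3) with a≤c, −a<b≤a
well minimum = a = 2

2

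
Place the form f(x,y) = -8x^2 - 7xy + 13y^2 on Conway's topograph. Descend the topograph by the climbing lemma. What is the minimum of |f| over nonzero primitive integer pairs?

descent: ρ → (13,7,-8)  [lands on river]
river: ρ → (-8,9,12)
river: ρ → (12,15,-5)
river: ρ → (-5,15,12)
river: ρ → (12,9,-8)
river: ρ → (-8,7,13)
river: ρ → (13,19,-2)
river: ρ → (-2,21,3)
river: ρ → (3,21,-2)
river: ρ → (-2,19,13)
closes: descent 1, river 10
min |a| on river = 2

2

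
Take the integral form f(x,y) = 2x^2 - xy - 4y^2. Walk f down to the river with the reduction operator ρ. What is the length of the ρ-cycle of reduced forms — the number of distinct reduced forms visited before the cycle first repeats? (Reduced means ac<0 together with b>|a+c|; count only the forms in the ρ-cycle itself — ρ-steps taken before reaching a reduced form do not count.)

D = 33, ⌊√D⌋ = 5
descent: ρ → (-4,1,2)
descent: ρ → (2,3,-3)  [lands on river]
river: ρ → (-3,3,2)
river: ρ → (2,5,-1)
river: ρ → (-1,5,2)
ρ-cycle length = 4 (tail of 2 descent steps not counted)

4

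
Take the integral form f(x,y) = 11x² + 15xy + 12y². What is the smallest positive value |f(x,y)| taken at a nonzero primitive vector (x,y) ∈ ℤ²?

translate: b→-7 (≡15 mod 22), so (11,15,12)→(11,-7,8)
flip: (11,-7,8)→(8,7,11)
reduced (well bottom): (8,7,11) with a≤c, −a<b≤a
well minimum = a = 8

8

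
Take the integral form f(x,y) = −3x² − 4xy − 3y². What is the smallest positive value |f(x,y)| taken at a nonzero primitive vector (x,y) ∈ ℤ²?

translate: b→-2 (≡4 mod 6), so (3,4,3)→(3,-2,2)
flip: (3,-2,2)→(2,2,3)
reduced (well bottom): (2,2,3) with a≤c, −a<b≤a
well minimum |f| = |-2| = 2 (negative-definite)

2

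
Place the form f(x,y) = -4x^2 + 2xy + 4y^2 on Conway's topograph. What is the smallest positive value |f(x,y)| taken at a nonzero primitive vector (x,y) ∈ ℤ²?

river: ρ → (4,6,-2)
river: ρ → (-2,6,4)
river: ρ → (4,2,-4)
river: ρ → (-4,6,2)
river: ρ → (2,6,-4)
river: ρ → (-4,2,4)
closes: descent 0, river 6
min |a| on river = 2

2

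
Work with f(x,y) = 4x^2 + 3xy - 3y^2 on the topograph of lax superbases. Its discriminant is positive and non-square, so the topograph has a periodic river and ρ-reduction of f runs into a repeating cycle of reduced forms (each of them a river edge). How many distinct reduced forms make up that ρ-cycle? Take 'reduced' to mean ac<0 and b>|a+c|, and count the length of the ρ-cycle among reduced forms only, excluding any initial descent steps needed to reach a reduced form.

D = 57, ⌊√D⌋ = 7
river: ρ → (-3,3,4)
river: ρ → (4,5,-2)
river: ρ → (-2,7,1)
river: ρ → (1,7,-2)
river: ρ → (-2,5,4)
river: ρ → (4,3,-3)
ρ-cycle length = 6 (tail of 0 descent steps not counted)

6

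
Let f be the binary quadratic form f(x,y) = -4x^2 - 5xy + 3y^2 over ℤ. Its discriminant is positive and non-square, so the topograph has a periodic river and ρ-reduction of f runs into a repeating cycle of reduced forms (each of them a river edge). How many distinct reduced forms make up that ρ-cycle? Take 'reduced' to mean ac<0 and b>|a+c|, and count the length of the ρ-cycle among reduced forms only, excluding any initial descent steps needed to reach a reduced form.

D = 73, ⌊√D⌋ = 8
descent: ρ → (3,5,-4)  [lands on river]
river: ρ → (-4,3,4)
river: ρ → (4,5,-3)
river: ρ → (-3,7,2)
river: ρ → (2,5,-6)
river: ρ → (-6,7,1)
river: ρ → (1,7,-6)
river: ρ → (-6,5,2)
river: ρ → (2,7,-3)
river: ρ → (-3,5,4)
river: ρ → (4,3,-4)
river: ρ → (-4,5,3)
river: ρ → (3,7,-2)
river: ρ → (-2,5,6)
river: ρ → (6,7,-1)
river: ρ → (-1,7,6)
river: ρ → (6,5,-2)
river: ρ → (-2,7,3)
ρ-cycle length = 18 (tail of 1 descent step not counted)

18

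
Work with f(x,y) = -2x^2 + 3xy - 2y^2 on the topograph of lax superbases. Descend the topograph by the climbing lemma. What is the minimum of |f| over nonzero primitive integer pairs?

translate: b→1 (≡-3 mod 4), so (2,-3,2)→(2,1,1)
flip: (2,1,1)→(1,-1,2)
translate: b→1 (≡-1 mod 2), so (1,-1,2)→(1,1,2)
reduced (well bottom): (1,1,2) with a≤c, −a<b≤a
well minimum |f| = |-1| = 1 (negative-definite)

1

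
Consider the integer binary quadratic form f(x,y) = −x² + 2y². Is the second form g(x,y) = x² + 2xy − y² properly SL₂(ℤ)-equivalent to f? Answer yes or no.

D₁ = 8, D₂ = 8
river cycle of f (length 2): (-1, 2, 1), (1, 2, -1)
river cycle of g (length 2): (-1, 2, 1), (1, 2, -1)
cycles coincide ⇒ equivalent

yes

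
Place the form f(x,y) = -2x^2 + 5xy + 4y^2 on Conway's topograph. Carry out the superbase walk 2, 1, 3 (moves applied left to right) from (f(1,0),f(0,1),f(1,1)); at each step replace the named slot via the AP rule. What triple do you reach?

start (-2,4,7) = (f(1,0),f(0,1),f(1,1))
replace slot 2: 2·((-2)+7) − 4 = 6 → (-2,6,7)
replace slot 1: 2·(6+7) − (-2) = 28 → (28,6,7)
replace slot 3: 2·(28+6) − 7 = 61 → (28,6,61)

28,6,61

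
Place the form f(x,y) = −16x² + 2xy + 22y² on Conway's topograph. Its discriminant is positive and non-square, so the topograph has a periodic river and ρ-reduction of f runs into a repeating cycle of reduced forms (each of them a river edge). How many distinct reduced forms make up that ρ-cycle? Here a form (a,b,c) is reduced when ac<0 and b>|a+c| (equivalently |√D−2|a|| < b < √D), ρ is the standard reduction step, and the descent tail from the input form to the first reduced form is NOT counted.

D = 1412, ⌊√D⌋ = 37
descent: ρ → (22,-2,-16)
descent: ρ → (-16,34,4)  [lands on river]
river: ρ → (4,30,-32)
river: ρ → (-32,34,2)
river: ρ → (2,34,-32)
river: ρ → (-32,30,4)
river: ρ → (4,34,-16)
river: ρ → (-16,30,8)
river: ρ → (8,34,-8)
river: ρ → (-8,30,16)
river: ρ → (16,34,-4)
river: ρ → (-4,30,32)
river: ρ → (32,34,-2)
river: ρ → (-2,34,32)
river: ρ → (32,30,-4)
river: ρ → (-4,34,16)
river: ρ → (16,30,-8)
river: ρ → (-8,34,8)
river: ρ → (8,30,-16)
ρ-cycle length = 18 (tail of 2 descent steps not counted)

18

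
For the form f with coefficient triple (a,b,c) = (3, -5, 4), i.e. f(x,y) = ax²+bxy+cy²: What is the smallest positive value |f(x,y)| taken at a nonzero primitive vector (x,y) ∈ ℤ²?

translate: b→1 (≡-5 mod 6), so (3,-5,4)→(3,1,2)
flip: (3,1,2)→(2,-1,3)
reduced (well bottom): (2,-1,3) with a≤c, −a<b≤a
well minimum = a = 2

2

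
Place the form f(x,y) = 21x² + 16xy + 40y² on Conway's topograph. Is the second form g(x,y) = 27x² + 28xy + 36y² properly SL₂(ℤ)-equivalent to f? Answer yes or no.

D₁ = -3104, D₂ = -3104
f: reduced (well bottom): (21,16,40) with a≤c, −a<b≤a
g: translate: b→-26 (≡28 mod 54), so (27,28,36)→(27,-26,35)
g: reduced (well bottom): (27,-26,35) with a≤c, −a<b≤a
reduced forms (21, 16, 40) vs (27, -26, 35) ⇒ inequivalent

no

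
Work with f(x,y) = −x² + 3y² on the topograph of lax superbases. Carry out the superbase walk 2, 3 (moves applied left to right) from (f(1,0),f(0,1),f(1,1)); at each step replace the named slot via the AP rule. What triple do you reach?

start (-1,3,2) = (f(1,0),f(0,1),f(1,1))
replace slot 2: 2·((-1)+2) − 3 = -1 → (-1,-1,2)
replace slot 3: 2·((-1)+(-1)) − 2 = -6 → (-1,-1,-6)

-1,-1,-6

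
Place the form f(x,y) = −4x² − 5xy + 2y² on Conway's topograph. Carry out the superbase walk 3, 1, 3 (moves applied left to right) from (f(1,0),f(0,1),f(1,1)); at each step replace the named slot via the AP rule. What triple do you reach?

start (-4,2,-7) = (f(1,0),f(0,1),f(1,1))
replace slot 3: 2·((-4)+2) − (-7) = 3 → (-4,2,3)
replace slot 1: 2·(2+3) − (-4) = 14 → (14,2,3)
replace slot 3: 2·(14+2) − 3 = 29 → (14,2,29)

14,2,29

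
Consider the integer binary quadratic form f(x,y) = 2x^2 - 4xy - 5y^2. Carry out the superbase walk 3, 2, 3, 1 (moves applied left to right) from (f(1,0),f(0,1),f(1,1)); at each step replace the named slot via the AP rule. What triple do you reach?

start (2,-5,-7) = (f(1,0),f(0,1),f(1,1))
replace slot 3: 2·(2+(-5)) − (-7) = 1 → (2,-5,1)
replace slot 2: 2·(2+1) − (-5) = 11 → (2,11,1)
replace slot 3: 2·(2+11) − 1 = 25 → (2,11,25)
replace slot 1: 2·(11+25) − 2 = 70 → (70,11,25)

70,11,25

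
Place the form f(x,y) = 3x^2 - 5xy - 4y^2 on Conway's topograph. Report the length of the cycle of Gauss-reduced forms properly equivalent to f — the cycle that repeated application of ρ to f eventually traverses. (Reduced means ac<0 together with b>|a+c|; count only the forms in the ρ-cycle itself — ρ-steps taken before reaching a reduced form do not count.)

D = 73, ⌊√D⌋ = 8
descent: ρ → (-4,5,3)  [lands on river]
river: ρ → (3,7,-2)
river: ρ → (-2,5,6)
river: ρ → (6,7,-1)
river: ρ → (-1,7,6)
river: ρ → (6,5,-2)
river: ρ → (-2,7,3)
river: ρ → (3,5,-4)
river: ρ → (-4,3,4)
river: ρ → (4,5,-3)
river: ρ → (-3,7,2)
river: ρ → (2,5,-6)
river: ρ → (-6,7,1)
river: ρ → (1,7,-6)
river: ρ → (-6,5,2)
river: ρ → (2,7,-3)
river: ρ → (-3,5,4)
river: ρ → (4,3,-4)
ρ-cycle length = 18 (tail of 1 descent step not counted)

18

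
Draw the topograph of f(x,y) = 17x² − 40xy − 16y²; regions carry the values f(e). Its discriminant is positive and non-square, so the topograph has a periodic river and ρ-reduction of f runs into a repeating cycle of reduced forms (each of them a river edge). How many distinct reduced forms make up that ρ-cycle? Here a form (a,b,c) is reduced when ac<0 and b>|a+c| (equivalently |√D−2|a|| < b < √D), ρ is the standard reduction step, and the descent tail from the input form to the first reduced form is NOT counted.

D = 2688, ⌊√D⌋ = 51
descent: ρ → (-16,40,17)  [lands on river]
river: ρ → (17,28,-28)
river: ρ → (-28,28,17)
river: ρ → (17,40,-16)
river: ρ → (-16,24,33)
river: ρ → (33,42,-7)
river: ρ → (-7,42,33)
river: ρ → (33,24,-16)
ρ-cycle length = 8 (tail of 1 descent step not counted)

8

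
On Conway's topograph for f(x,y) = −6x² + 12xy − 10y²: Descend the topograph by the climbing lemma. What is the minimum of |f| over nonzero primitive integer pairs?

translate: b→0 (≡-12 mod 12), so (6,-12,10)→(6,0,4)
flip: (6,0,4)→(4,0,6)
reduced (well bottom): (4,0,6) with a≤c, −a<b≤a
well minimum |f| = |-4| = 4 (negative-definite)

4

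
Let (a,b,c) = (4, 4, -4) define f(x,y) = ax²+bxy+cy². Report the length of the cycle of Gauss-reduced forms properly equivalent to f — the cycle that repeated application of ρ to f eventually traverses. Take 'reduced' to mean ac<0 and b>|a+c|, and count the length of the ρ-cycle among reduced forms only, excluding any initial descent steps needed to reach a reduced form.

D = 80, ⌊√D⌋ = 8
river: ρ → (-4,4,4)
river: ρ → (4,4,-4)
ρ-cycle length = 2 (tail of 0 descent steps not counted)

2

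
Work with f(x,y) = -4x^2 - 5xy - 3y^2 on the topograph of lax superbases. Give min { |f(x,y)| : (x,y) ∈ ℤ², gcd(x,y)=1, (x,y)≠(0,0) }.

translate: b→-3 (≡5 mod 8), so (4,5,3)→(4,-3,2)
flip: (4,-3,2)→(2,3,4)
translate: b→-1 (≡3 mod 4), so (2,3,4)→(2,-1,3)
reduced (well bottom): (2,-1,3) with a≤c, −a<b≤a
well minimum |f| = |-2| = 2 (negative-definite)

2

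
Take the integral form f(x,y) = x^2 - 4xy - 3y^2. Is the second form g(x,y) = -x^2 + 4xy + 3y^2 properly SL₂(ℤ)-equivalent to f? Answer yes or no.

D₁ = 28, D₂ = 28
river cycle of f (length 4): (-3, 4, 1), (1, 4, -3), (-3, 2, 2), (2, 2, -3)
river cycle of g (length 4): (3, 2, -2), (-2, 2, 3), (3, 4, -1), (-1, 4, 3)
cycles differ ⇒ inequivalent

no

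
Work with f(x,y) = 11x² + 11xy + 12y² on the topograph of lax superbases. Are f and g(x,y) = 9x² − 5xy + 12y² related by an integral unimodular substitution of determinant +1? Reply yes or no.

D₁ = -407, D₂ = -407
f: reduced (well bottom): (11,11,12) with a≤c, −a<b≤a
g: reduced (well bottom): (9,-5,12) with a≤c, −a<b≤a
reduced forms (11, 11, 12) vs (9, -5, 12) ⇒ inequivalent

no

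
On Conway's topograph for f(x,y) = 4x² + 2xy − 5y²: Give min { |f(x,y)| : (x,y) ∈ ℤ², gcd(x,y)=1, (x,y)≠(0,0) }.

river: ρ → (-5,8,1)
river: ρ → (1,8,-5)
river: ρ → (-5,2,4)
river: ρ → (4,6,-3)
river: ρ → (-3,6,4)
river: ρ → (4,2,-5)
closes: descent 0, river 6
min |a| on river = 1

1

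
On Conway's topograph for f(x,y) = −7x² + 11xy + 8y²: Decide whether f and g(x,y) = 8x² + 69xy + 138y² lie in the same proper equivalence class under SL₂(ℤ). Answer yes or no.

D₁ = 345, D₂ = 345
river cycle of f (length 10): (8, 5, -10), (-10, 15, 3), (3, 15, -10), (-10, 5, 8), (8, 11, -7), (-7, 17, 2), (2, 15, -15), (-15, 15, 2), (2, 17, -7), (-7, 11, 8)
river cycle of g (length 10): (8, 5, -10), (-10, 15, 3), (3, 15, -10), (-10, 5, 8), (8, 11, -7), (-7, 17, 2), (2, 15, -15), (-15, 15, 2), (2, 17, -7), (-7, 11, 8)
cycles coincide ⇒ equivalent

yes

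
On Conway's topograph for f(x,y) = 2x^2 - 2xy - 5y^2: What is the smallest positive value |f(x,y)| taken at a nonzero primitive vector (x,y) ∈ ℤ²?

descent: ρ → (-5,2,2)
descent: ρ → (2,6,-1)  [lands on river]
river: ρ → (-1,6,2)
closes: descent 2, river 2
min |a| on river = 1

1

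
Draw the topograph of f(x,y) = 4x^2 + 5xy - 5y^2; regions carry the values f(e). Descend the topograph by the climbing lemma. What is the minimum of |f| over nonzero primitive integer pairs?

river: ρ → (-5,5,4)
river: ρ → (4,3,-6)
river: ρ → (-6,9,1)
river: ρ → (1,9,-6)
river: ρ → (-6,3,4)
river: ρ → (4,5,-5)
closes: descent 0, river 6
min |a| on river = 1

1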